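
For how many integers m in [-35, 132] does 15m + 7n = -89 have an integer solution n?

gcd(15, 7):
  15 = 2*7 + 1
  7 = 7*1
so gcd(15, 7) = 1.
Back-substitute for Bézout coefficients:
  1 = 15 - 2*7
  ... = 15*(1) + 7*(-2)
Scale by -89: particular solution (-89, 178); reduce m mod 7: (2, -17).
General solution: m = 2 + 7t, n = -17 - 15t for integer t.
-35 ≤ 2 + 7t ≤ 132 gives t ∈ [-5, 18], which is 24 values.

24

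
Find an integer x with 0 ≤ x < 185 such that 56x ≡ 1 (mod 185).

gcd(185, 56):
  185 = 3×56 + 17
  56 = 3×17 + 5
  17 = 3×5 + 2
  5 = 2×2 + 1
  2 = 2×1
so gcd(185, 56) = 1.
Back-substitute for Bézout coefficients:
  1 = 5 - 2×2
  ... = 56×(76) + 185×(-23)
So 56×76 ≡ 1 (mod 185), and 76 mod 185 = 76.

76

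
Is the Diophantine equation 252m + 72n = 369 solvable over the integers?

gcd(252, 72) = 36.
36 does not divide 369 (remainder 9), so no integer solutions.

no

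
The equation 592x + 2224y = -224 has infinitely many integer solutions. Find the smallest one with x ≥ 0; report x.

gcd(2224, 592) = 16.
16 divides -224, so solutions exist.
By Bézout, 592*(-15) + 2224*(4) = 16.
Scale by -224/16 = -14: (x₀, y₀) = (210, -56).
General solution: x = 210 + 139t, y = -56 - 37t for integer t.
x ≥ 0: smallest is 210 mod 139 = 71 (at t = -1), with y = -19.

71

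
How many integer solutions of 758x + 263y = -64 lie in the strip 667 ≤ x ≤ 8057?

28

gcd(758, 263) = 1  (758 = 2×263 + 232, 263 = 1×232 + 31, 232 = 7×31 + 15, 31 = 2×15 + 1, 15 = 15×1).
Back-substituting, 758×(-17) + 263×(49) = 1.
Scale by -64: particular solution (1088, -3136); reduce x mod 263: (36, -104).
General solution: x = 36 + 263t, y = -104 - 758t for integer t.
667 ≤ 36 + 263t ≤ 8057 gives t ∈ [3, 30], which is 28 values.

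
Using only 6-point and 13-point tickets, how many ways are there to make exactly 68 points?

1

Need nonnegative integers with 6j + 13k = 68.
gcd(6, 13) = 1, and 6·(-2) + 13·(1) = 1.
So (j₀, k₀) = (-136, 68); general j = -136 + 13t, k = 68 - 6t.
j ≥ 0 ⇒ t ≥ 11; k ≥ 0 ⇒ t ≤ 11. That's 1 value of t.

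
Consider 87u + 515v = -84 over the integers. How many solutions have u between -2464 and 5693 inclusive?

16

gcd(515, 87) = 1.
By Bézout, 87·(148) + 515·(-25) = 1.
Particular solution: (443, -75).
General solution: u = 443 + 515t, v = -75 - 87t for integer t.
-2464 ≤ 443 + 515t ≤ 5693 gives t ∈ [-5, 10], which is 16 values.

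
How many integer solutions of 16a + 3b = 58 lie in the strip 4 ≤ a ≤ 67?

22

gcd(16, 3):
  16 = 5·3 + 1
  3 = 3·1
so gcd(16, 3) = 1.
Back-substitute for Bézout coefficients:
  1 = 16 - 5·3
  ... = 16·(1) + 3·(-5)
Scale by 58: particular solution (58, -290); reduce a mod 3: (1, 14).
General solution: a = 1 + 3t, b = 14 - 16t for integer t.
4 ≤ 1 + 3t ≤ 67 gives t ∈ [1, 22], which is 22 values.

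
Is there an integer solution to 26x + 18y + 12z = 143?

gcd(26, 18) = 2  (26 = 1*18 + 8, 18 = 2*8 + 2, 8 = 4*2).
gcd(2, 12) = 2.
2 does not divide 143 (remainder 1), so no integer solutions.

no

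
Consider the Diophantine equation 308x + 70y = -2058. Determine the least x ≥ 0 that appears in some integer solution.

gcd(308, 70):
  308 = 4×70 + 28
  70 = 2×28 + 14
  28 = 2×14
so gcd(308, 70) = 14.
14 divides -2058, so solutions exist.
Back-substitute for Bézout coefficients:
  14 = 70 - 2×28
  ... = 308×(-2) + 70×(9)
Scale by -2058/14 = -147: (x₀, y₀) = (294, -1323).
General solution: x = 294 + 5t, y = -1323 - 22t for integer t.
x ≥ 0: smallest is 294 mod 5 = 4 (at t = -58), with y = -47.

4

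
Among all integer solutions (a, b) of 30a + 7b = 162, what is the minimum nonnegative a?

4

gcd(30, 7):
  30 = 4·7 + 2
  7 = 3·2 + 1
  2 = 2·1
so gcd(30, 7) = 1.
1 divides 162, so solutions exist.
Back-substitute for Bézout coefficients:
  1 = 7 - 3·2
  ... = 30·(-3) + 7·(13)
Scale by 162/1 = 162: (a₀, b₀) = (-486, 2106).
General solution: a = -486 + 7t, b = 2106 - 30t for integer t.
a ≥ 0: smallest is -486 mod 7 = 4 (at t = 70), with b = 6.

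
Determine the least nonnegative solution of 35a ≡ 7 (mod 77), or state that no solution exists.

9

gcd(77, 35) = 7  (77 = 2*35 + 7, 35 = 5*7).
7 divides 7, so solutions exist.
Back-substituting, 35*(-2) + 77*(1) = 7.
So 35*(-2) ≡ 7 (mod 77); multiply by 1: a ≡ -2 (mod 11).
Smallest nonnegative: a = -2 mod 11 = 9.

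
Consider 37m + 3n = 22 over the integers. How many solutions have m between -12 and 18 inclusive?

10

gcd(37, 3) = 1  (37 = 12×3 + 1, 3 = 3×1).
Back-substituting, 37×(1) + 3×(-12) = 1.
Scale by 22: particular solution (22, -264); reduce m mod 3: (1, -5).
General solution: m = 1 + 3t, n = -5 - 37t for integer t.
-12 ≤ 1 + 3t ≤ 18 gives t ∈ [-4, 5], which is 10 values.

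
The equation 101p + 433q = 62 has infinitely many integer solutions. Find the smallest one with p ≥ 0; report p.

gcd(433, 101) = 1.
1 divides 62, so solutions exist.
By Bézout, 101×(-30) + 433×(7) = 1.
Scale by 62/1 = 62: (p₀, q₀) = (-1860, 434).
General solution: p = -1860 + 433t, q = 434 - 101t for integer t.
p ≥ 0: smallest is -1860 mod 433 = 305 (at t = 5), with q = -71.

305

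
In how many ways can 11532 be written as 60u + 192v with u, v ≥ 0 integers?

12

gcd(192, 60) = 12.
By Bézout, 60×(-3) + 192×(1) = 12.
One solution: (13, 56).
General: u = 13 + 16t, v = 56 - 5t.
u ≥ 0 ⇒ t ≥ 0; v ≥ 0 ⇒ t ≤ 11. So t ∈ [0, 11]: 12 solutions.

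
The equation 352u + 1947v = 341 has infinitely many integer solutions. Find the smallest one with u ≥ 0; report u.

95

gcd(1947, 352):
  1947 = 5×352 + 187
  352 = 1×187 + 165
  187 = 1×165 + 22
  165 = 7×22 + 11
  22 = 2×11
so gcd(1947, 352) = 11.
11 divides 341, so solutions exist.
Back-substitute for Bézout coefficients:
  11 = 165 - 7×22
  ... = 352×(83) + 1947×(-15)
Scale by 341/11 = 31: (u₀, v₀) = (2573, -465).
General solution: u = 2573 + 177t, v = -465 - 32t for integer t.
u ≥ 0: smallest is 2573 mod 177 = 95 (at t = -14), with v = -17.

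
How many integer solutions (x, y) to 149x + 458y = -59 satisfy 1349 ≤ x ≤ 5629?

gcd(458, 149) = 1.
By Bézout, 149*(83) + 458*(-27) = 1.
Particular solution: (141, -46).
General solution: x = 141 + 458t, y = -46 - 149t for integer t.
1349 ≤ 141 + 458t ≤ 5629 gives t ∈ [3, 11], which is 9 values.

9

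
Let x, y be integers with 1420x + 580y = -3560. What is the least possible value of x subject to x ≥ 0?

gcd(1420, 580):
  1420 = 2×580 + 260
  580 = 2×260 + 60
  260 = 4×60 + 20
  60 = 3×20
so gcd(1420, 580) = 20.
20 divides -3560, so solutions exist.
Back-substitute for Bézout coefficients:
  20 = 260 - 4×60
  ... = 1420×(9) + 580×(-22)
Scale by -3560/20 = -178: (x₀, y₀) = (-1602, 3916).
General solution: x = -1602 + 29t, y = 3916 - 71t for integer t.
x ≥ 0: smallest is -1602 mod 29 = 22 (at t = 56), with y = -60.

22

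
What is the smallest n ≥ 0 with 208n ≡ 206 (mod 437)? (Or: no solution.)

gcd(437, 208) = 1  (437 = 2×208 + 21, 208 = 9×21 + 19, 21 = 1×19 + 2, 19 = 9×2 + 1, 2 = 2×1).
1 divides 206, so solutions exist.
Back-substituting, 208×(208) + 437×(-99) = 1.
So 208×(208) ≡ 1 (mod 437); multiply by 206: n ≡ 42848 (mod 437).
Smallest nonnegative: n = 42848 mod 437 = 22.

22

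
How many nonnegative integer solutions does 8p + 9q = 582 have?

8

gcd(9, 8):
  9 = 1·8 + 1
  8 = 8·1
so gcd(9, 8) = 1.
Back-substitute for Bézout coefficients:
  1 = 9 - 1·8
  ... = 8·(-1) + 9·(1)
Scale by 582: one solution is (-582, 582). Reduce p mod 9: (3, 62).
General: p = 3 + 9t, q = 62 - 8t.
p ≥ 0 ⇒ t ≥ 0; q ≥ 0 ⇒ t ≤ 7. So t ∈ [0, 7]: 8 solutions.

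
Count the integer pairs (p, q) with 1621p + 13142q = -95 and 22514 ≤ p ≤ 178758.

11

gcd(13142, 1621):
  13142 = 8×1621 + 174
  1621 = 9×174 + 55
  174 = 3×55 + 9
  55 = 6×9 + 1
  9 = 9×1
so gcd(13142, 1621) = 1.
Back-substitute for Bézout coefficients:
  1 = 55 - 6×9
  ... = 1621×(1435) + 13142×(-177)
Scale by -95: particular solution (-136325, 16815); reduce p mod 13142: (8237, -1016).
General solution: p = 8237 + 13142t, q = -1016 - 1621t for integer t.
22514 ≤ 8237 + 13142t ≤ 178758 gives t ∈ [2, 12], which is 11 values.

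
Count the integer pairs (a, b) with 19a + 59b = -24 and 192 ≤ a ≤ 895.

gcd(59, 19) = 1.
By Bézout, 19×(28) + 59×(-9) = 1.
Particular solution: (36, -12).
General solution: a = 36 + 59t, b = -12 - 19t for integer t.
192 ≤ 36 + 59t ≤ 895 gives t ∈ [3, 14], which is 12 values.

12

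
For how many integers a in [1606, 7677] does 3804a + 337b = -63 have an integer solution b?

18

gcd(3804, 337) = 1.
By Bézout, 3804·(-66) + 337·(745) = 1.
Particular solution: (114, -1287).
General solution: a = 114 + 337t, b = -1287 - 3804t for integer t.
1606 ≤ 114 + 337t ≤ 7677 gives t ∈ [5, 22], which is 18 values.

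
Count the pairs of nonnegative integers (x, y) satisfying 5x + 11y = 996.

gcd(11, 5):
  11 = 2*5 + 1
  5 = 5*1
so gcd(11, 5) = 1.
Back-substitute for Bézout coefficients:
  1 = 11 - 2*5
  ... = 5*(-2) + 11*(1)
Scale by 996: one solution is (-1992, 996). Reduce x mod 11: (10, 86).
General: x = 10 + 11t, y = 86 - 5t.
x ≥ 0 ⇒ t ≥ 0; y ≥ 0 ⇒ t ≤ 17. So t ∈ [0, 17]: 18 solutions.

18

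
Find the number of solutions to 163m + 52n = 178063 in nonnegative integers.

gcd(163, 52) = 1  (163 = 3*52 + 7, 52 = 7*7 + 3, 7 = 2*3 + 1, 3 = 3*1).
Back-substituting, 163*(15) + 52*(-47) = 1.
Scale by 178063: one solution is (2670945, -8368961). Reduce m mod 52: (17, 3371).
General: m = 17 + 52t, n = 3371 - 163t.
m ≥ 0 ⇒ t ≥ 0; n ≥ 0 ⇒ t ≤ 20. So t ∈ [0, 20]: 21 solutions.

21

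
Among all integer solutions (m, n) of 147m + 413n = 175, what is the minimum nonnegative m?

gcd(413, 147):
  413 = 2*147 + 119
  147 = 1*119 + 28
  119 = 4*28 + 7
  28 = 4*7
so gcd(413, 147) = 7.
7 divides 175, so solutions exist.
Back-substitute for Bézout coefficients:
  7 = 119 - 4*28
  ... = 147*(-14) + 413*(5)
Scale by 175/7 = 25: (m₀, n₀) = (-350, 125).
General solution: m = -350 + 59t, n = 125 - 21t for integer t.
m ≥ 0: smallest is -350 mod 59 = 4 (at t = 6), with n = -1.

4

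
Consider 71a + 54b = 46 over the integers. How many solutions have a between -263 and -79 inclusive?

gcd(71, 54):
  71 = 1×54 + 17
  54 = 3×17 + 3
  17 = 5×3 + 2
  3 = 1×2 + 1
  2 = 2×1
so gcd(71, 54) = 1.
Back-substitute for Bézout coefficients:
  1 = 3 - 1×2
  ... = 71×(-19) + 54×(25)
Scale by 46: particular solution (-874, 1150); reduce a mod 54: (44, -57).
General solution: a = 44 + 54t, b = -57 - 71t for integer t.
-263 ≤ 44 + 54t ≤ -79 gives t ∈ [-5, -3], which is 3 values.

3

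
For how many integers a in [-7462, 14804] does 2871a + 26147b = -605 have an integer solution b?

10

gcd(26147, 2871) = 11.
By Bézout, 2871·(-255) + 26147·(28) = 11.
Particular solution: (2140, -235).
General solution: a = 2140 + 2377t, b = -235 - 261t for integer t.
-7462 ≤ 2140 + 2377t ≤ 14804 gives t ∈ [-4, 5], which is 10 values.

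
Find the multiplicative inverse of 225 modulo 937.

633

gcd(937, 225) = 1  (937 = 4×225 + 37, 225 = 6×37 + 3, 37 = 12×3 + 1, 3 = 3×1).
Back-substituting, 225×(-304) + 937×(73) = 1.
So 225×-304 ≡ 1 (mod 937), and -304 mod 937 = 633.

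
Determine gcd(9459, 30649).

1

gcd(30649, 9459):
  30649 = 3×9459 + 2272
  9459 = 4×2272 + 371
  2272 = 6×371 + 46
  371 = 8×46 + 3
  46 = 15×3 + 1
  3 = 3×1
so gcd(30649, 9459) = 1.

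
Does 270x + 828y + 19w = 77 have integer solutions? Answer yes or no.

yes

gcd(828, 270) = 18  (828 = 3×270 + 18, 270 = 15×18).
gcd(18, 19) = 1.
1 divides 77, so integer solutions exist.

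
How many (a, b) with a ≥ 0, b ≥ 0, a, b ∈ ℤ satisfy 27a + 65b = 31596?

gcd(65, 27) = 1  (65 = 2×27 + 11, 27 = 2×11 + 5, 11 = 2×5 + 1, 5 = 5×1).
Back-substituting, 27×(-12) + 65×(5) = 1.
Scale by 31596: one solution is (-379152, 157980). Reduce a mod 65: (58, 462).
General: a = 58 + 65t, b = 462 - 27t.
a ≥ 0 ⇒ t ≥ 0; b ≥ 0 ⇒ t ≤ 17. So t ∈ [0, 17]: 18 solutions.

18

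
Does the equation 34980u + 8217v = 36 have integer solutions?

no

gcd(34980, 8217):
  34980 = 4*8217 + 2112
  8217 = 3*2112 + 1881
  2112 = 1*1881 + 231
  1881 = 8*231 + 33
  231 = 7*33
so gcd(34980, 8217) = 33.
33 does not divide 36 (remainder 3), so no integer solutions.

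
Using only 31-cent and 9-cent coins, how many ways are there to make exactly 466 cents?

Need nonnegative integers with 31j + 9k = 466.
gcd(31, 9) = 1, and 31·(-2) + 9·(7) = 1.
So (j₀, k₀) = (-932, 3262); general j = -932 + 9t, k = 3262 - 31t.
j ≥ 0 ⇒ t ≥ 104; k ≥ 0 ⇒ t ≤ 105. That's 2 values of t.

2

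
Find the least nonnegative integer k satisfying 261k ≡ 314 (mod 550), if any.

gcd(550, 261) = 1.
1 divides 314, so solutions exist.
By Bézout, 261·(-59) + 550·(28) = 1.
So 261·(-59) ≡ 1 (mod 550); multiply by 314: k ≡ -18526 (mod 550).
Smallest nonnegative: k = -18526 mod 550 = 174.

174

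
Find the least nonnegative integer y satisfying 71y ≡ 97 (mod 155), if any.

152

gcd(155, 71):
  155 = 2*71 + 13
  71 = 5*13 + 6
  13 = 2*6 + 1
  6 = 6*1
so gcd(155, 71) = 1.
1 divides 97, so solutions exist.
Back-substitute for Bézout coefficients:
  1 = 13 - 2*6
  ... = 71*(-24) + 155*(11)
So 71*(-24) ≡ 1 (mod 155); multiply by 97: y ≡ -2328 (mod 155).
Smallest nonnegative: y = -2328 mod 155 = 152.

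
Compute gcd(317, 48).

1

gcd(317, 48):
  317 = 6*48 + 29
  48 = 1*29 + 19
  29 = 1*19 + 10
  19 = 1*10 + 9
  10 = 1*9 + 1
  9 = 9*1
so gcd(317, 48) = 1.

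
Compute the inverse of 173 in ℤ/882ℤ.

gcd(882, 173) = 1.
By Bézout, 173·(311) + 882·(-61) = 1.
So 173·311 ≡ 1 (mod 882), and 311 mod 882 = 311.

311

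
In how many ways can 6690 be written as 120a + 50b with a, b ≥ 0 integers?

11

gcd(120, 50) = 10.
By Bézout, 120·(-2) + 50·(5) = 10.
One solution: (2, 129).
General: a = 2 + 5t, b = 129 - 12t.
a ≥ 0 ⇒ t ≥ 0; b ≥ 0 ⇒ t ≤ 10. So t ∈ [0, 10]: 11 solutions.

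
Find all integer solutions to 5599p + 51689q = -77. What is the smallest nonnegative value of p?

120

gcd(51689, 5599):
  51689 = 9*5599 + 1298
  5599 = 4*1298 + 407
  1298 = 3*407 + 77
  407 = 5*77 + 22
  77 = 3*22 + 11
  22 = 2*11
so gcd(51689, 5599) = 11.
11 divides -77, so solutions exist.
Back-substitute for Bézout coefficients:
  11 = 77 - 3*22
  ... = 5599*(-2031) + 51689*(220)
Scale by -77/11 = -7: (p₀, q₀) = (14217, -1540).
General solution: p = 14217 + 4699t, q = -1540 - 509t for integer t.
p ≥ 0: smallest is 14217 mod 4699 = 120 (at t = -3), with q = -13.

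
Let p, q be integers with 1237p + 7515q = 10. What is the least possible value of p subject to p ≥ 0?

565

gcd(7515, 1237) = 1  (7515 = 6×1237 + 93, 1237 = 13×93 + 28, 93 = 3×28 + 9, 28 = 3×9 + 1, 9 = 9×1).
1 divides 10, so solutions exist.
Back-substituting, 1237×(808) + 7515×(-133) = 1.
Scale by 10/1 = 10: (p₀, q₀) = (8080, -1330).
General solution: p = 8080 + 7515t, q = -1330 - 1237t for integer t.
p ≥ 0: smallest is 8080 mod 7515 = 565 (at t = -1), with q = -93.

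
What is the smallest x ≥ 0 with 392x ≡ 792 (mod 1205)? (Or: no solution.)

gcd(1205, 392) = 1  (1205 = 3·392 + 29, 392 = 13·29 + 15, 29 = 1·15 + 14, 15 = 1·14 + 1, 14 = 14·1).
1 divides 792, so solutions exist.
Back-substituting, 392·(83) + 1205·(-27) = 1.
So 392·(83) ≡ 1 (mod 1205); multiply by 792: x ≡ 65736 (mod 1205).
Smallest nonnegative: x = 65736 mod 1205 = 666.

666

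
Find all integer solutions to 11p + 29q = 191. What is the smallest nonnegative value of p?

20

gcd(29, 11) = 1.
1 divides 191, so solutions exist.
By Bézout, 11*(8) + 29*(-3) = 1.
Scale by 191/1 = 191: (p₀, q₀) = (1528, -573).
General solution: p = 1528 + 29t, q = -573 - 11t for integer t.
p ≥ 0: smallest is 1528 mod 29 = 20 (at t = -52), with q = -1.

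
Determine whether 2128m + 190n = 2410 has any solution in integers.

no

gcd(2128, 190):
  2128 = 11*190 + 38
  190 = 5*38
so gcd(2128, 190) = 38.
38 does not divide 2410 (remainder 16), so no integer solutions.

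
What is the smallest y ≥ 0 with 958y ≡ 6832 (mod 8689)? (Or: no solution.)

1676

gcd(8689, 958):
  8689 = 9×958 + 67
  958 = 14×67 + 20
  67 = 3×20 + 7
  20 = 2×7 + 6
  7 = 1×6 + 1
  6 = 6×1
so gcd(8689, 958) = 1.
1 divides 6832, so solutions exist.
Back-substitute for Bézout coefficients:
  1 = 7 - 1×6
  ... = 958×(-1297) + 8689×(143)
So 958×(-1297) ≡ 1 (mod 8689); multiply by 6832: y ≡ -8861104 (mod 8689).
Smallest nonnegative: y = -8861104 mod 8689 = 1676.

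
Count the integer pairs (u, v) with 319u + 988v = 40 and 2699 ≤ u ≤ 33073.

31

gcd(988, 319) = 1.
By Bézout, 319*(223) + 988*(-72) = 1.
Particular solution: (28, -9).
General solution: u = 28 + 988t, v = -9 - 319t for integer t.
2699 ≤ 28 + 988t ≤ 33073 gives t ∈ [3, 33], which is 31 values.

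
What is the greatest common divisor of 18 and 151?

1

gcd(151, 18) = 1  (151 = 8·18 + 7, 18 = 2·7 + 4, 7 = 1·4 + 3, 4 = 1·3 + 1, 3 = 3·1).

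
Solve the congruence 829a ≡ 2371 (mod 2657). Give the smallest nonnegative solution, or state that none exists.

gcd(2657, 829):
  2657 = 3×829 + 170
  829 = 4×170 + 149
  170 = 1×149 + 21
  149 = 7×21 + 2
  21 = 10×2 + 1
  2 = 2×1
so gcd(2657, 829) = 1.
1 divides 2371, so solutions exist.
Back-substitute for Bézout coefficients:
  1 = 21 - 10×2
  ... = 829×(-1266) + 2657×(395)
So 829×(-1266) ≡ 1 (mod 2657); multiply by 2371: a ≡ -3001686 (mod 2657).
Smallest nonnegative: a = -3001686 mod 2657 = 724.

724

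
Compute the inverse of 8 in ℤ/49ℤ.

43

gcd(49, 8):
  49 = 6·8 + 1
  8 = 8·1
so gcd(49, 8) = 1.
Back-substitute for Bézout coefficients:
  1 = 49 - 6·8
  ... = 8·(-6) + 49·(1)
So 8·-6 ≡ 1 (mod 49), and -6 mod 49 = 43.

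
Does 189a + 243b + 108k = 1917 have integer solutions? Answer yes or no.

gcd(243, 189) = 27  (243 = 1*189 + 54, 189 = 3*54 + 27, 54 = 2*27).
gcd(27, 108) = 27.
27 divides 1917, so integer solutions exist.

yes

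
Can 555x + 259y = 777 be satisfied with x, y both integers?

gcd(555, 259):
  555 = 2*259 + 37
  259 = 7*37
so gcd(555, 259) = 37.
37 divides 777, so integer solutions exist.

yes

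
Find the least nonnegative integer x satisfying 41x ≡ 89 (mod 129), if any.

gcd(129, 41) = 1  (129 = 3*41 + 6, 41 = 6*6 + 5, 6 = 1*5 + 1, 5 = 5*1).
1 divides 89, so solutions exist.
Back-substituting, 41*(-22) + 129*(7) = 1.
So 41*(-22) ≡ 1 (mod 129); multiply by 89: x ≡ -1958 (mod 129).
Smallest nonnegative: x = -1958 mod 129 = 106.

106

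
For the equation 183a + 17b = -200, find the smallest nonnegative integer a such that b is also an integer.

gcd(183, 17):
  183 = 10×17 + 13
  17 = 1×13 + 4
  13 = 3×4 + 1
  4 = 4×1
so gcd(183, 17) = 1.
1 divides -200, so solutions exist.
Back-substitute for Bézout coefficients:
  1 = 13 - 3×4
  ... = 183×(4) + 17×(-43)
Scale by -200/1 = -200: (a₀, b₀) = (-800, 8600).
General solution: a = -800 + 17t, b = 8600 - 183t for integer t.
a ≥ 0: smallest is -800 mod 17 = 16 (at t = 48), with b = -184.

16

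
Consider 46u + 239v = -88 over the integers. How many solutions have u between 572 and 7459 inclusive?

gcd(239, 46):
  239 = 5·46 + 9
  46 = 5·9 + 1
  9 = 9·1
so gcd(239, 46) = 1.
Back-substitute for Bézout coefficients:
  1 = 46 - 5·9
  ... = 46·(26) + 239·(-5)
Scale by -88: particular solution (-2288, 440); reduce u mod 239: (102, -20).
General solution: u = 102 + 239t, v = -20 - 46t for integer t.
572 ≤ 102 + 239t ≤ 7459 gives t ∈ [2, 30], which is 29 values.

29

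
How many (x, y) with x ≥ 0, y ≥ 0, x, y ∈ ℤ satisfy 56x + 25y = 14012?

gcd(56, 25) = 1.
By Bézout, 56*(-4) + 25*(9) = 1.
One solution: (2, 556).
General: x = 2 + 25t, y = 556 - 56t.
x ≥ 0 ⇒ t ≥ 0; y ≥ 0 ⇒ t ≤ 9. So t ∈ [0, 9]: 10 solutions.

10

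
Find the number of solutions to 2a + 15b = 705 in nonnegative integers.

24

gcd(15, 2) = 1  (15 = 7×2 + 1, 2 = 2×1).
Back-substituting, 2×(-7) + 15×(1) = 1.
Scale by 705: one solution is (-4935, 705). Reduce a mod 15: (0, 47).
General: a = 0 + 15t, b = 47 - 2t.
a ≥ 0 ⇒ t ≥ 0; b ≥ 0 ⇒ t ≤ 23. So t ∈ [0, 23]: 24 solutions.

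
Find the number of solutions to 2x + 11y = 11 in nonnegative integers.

gcd(11, 2) = 1.
By Bézout, 2·(-5) + 11·(1) = 1.
One solution: (0, 1).
General: x = 0 + 11t, y = 1 - 2t.
x ≥ 0 ⇒ t ≥ 0; y ≥ 0 ⇒ t ≤ 0. So t ∈ [0, 0]: 1 solution.

1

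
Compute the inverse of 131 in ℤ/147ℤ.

gcd(147, 131):
  147 = 1·131 + 16
  131 = 8·16 + 3
  16 = 5·3 + 1
  3 = 3·1
so gcd(147, 131) = 1.
Back-substitute for Bézout coefficients:
  1 = 16 - 5·3
  ... = 131·(-46) + 147·(41)
So 131·-46 ≡ 1 (mod 147), and -46 mod 147 = 101.

101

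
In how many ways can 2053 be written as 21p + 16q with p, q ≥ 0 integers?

gcd(21, 16) = 1.
By Bézout, 21*(-3) + 16*(4) = 1.
One solution: (1, 127).
General: p = 1 + 16t, q = 127 - 21t.
p ≥ 0 ⇒ t ≥ 0; q ≥ 0 ⇒ t ≤ 6. So t ∈ [0, 6]: 7 solutions.

7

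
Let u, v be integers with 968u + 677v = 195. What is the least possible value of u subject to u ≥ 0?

566

gcd(968, 677) = 1.
1 divides 195, so solutions exist.
By Bézout, 968*(114) + 677*(-163) = 1.
Scale by 195/1 = 195: (u₀, v₀) = (22230, -31785).
General solution: u = 22230 + 677t, v = -31785 - 968t for integer t.
u ≥ 0: smallest is 22230 mod 677 = 566 (at t = -32), with v = -809.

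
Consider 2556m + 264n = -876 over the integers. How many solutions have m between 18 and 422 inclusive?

19

gcd(2556, 264):
  2556 = 9*264 + 180
  264 = 1*180 + 84
  180 = 2*84 + 12
  84 = 7*12
so gcd(2556, 264) = 12.
Back-substitute for Bézout coefficients:
  12 = 180 - 2*84
  ... = 2556*(3) + 264*(-29)
Scale by -73: particular solution (-219, 2117); reduce m mod 22: (1, -13).
General solution: m = 1 + 22t, n = -13 - 213t for integer t.
18 ≤ 1 + 22t ≤ 422 gives t ∈ [1, 19], which is 19 values.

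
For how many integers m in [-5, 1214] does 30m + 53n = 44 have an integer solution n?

23

gcd(53, 30):
  53 = 1·30 + 23
  30 = 1·23 + 7
  23 = 3·7 + 2
  7 = 3·2 + 1
  2 = 2·1
so gcd(53, 30) = 1.
Back-substitute for Bézout coefficients:
  1 = 7 - 3·2
  ... = 30·(23) + 53·(-13)
Scale by 44: particular solution (1012, -572); reduce m mod 53: (5, -2).
General solution: m = 5 + 53t, n = -2 - 30t for integer t.
-5 ≤ 5 + 53t ≤ 1214 gives t ∈ [0, 22], which is 23 values.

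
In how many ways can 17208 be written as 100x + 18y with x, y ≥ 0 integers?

20

gcd(100, 18):
  100 = 5*18 + 10
  18 = 1*10 + 8
  10 = 1*8 + 2
  8 = 4*2
so gcd(100, 18) = 2.
Back-substitute for Bézout coefficients:
  2 = 10 - 1*8
  ... = 100*(2) + 18*(-11)
Scale by 8604: one solution is (17208, -94644). Reduce x mod 9: (0, 956).
General: x = 0 + 9t, y = 956 - 50t.
x ≥ 0 ⇒ t ≥ 0; y ≥ 0 ⇒ t ≤ 19. So t ∈ [0, 19]: 20 solutions.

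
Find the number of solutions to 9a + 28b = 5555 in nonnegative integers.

gcd(28, 9) = 1  (28 = 3*9 + 1, 9 = 9*1).
Back-substituting, 9*(-3) + 28*(1) = 1.
Scale by 5555: one solution is (-16665, 5555). Reduce a mod 28: (23, 191).
General: a = 23 + 28t, b = 191 - 9t.
a ≥ 0 ⇒ t ≥ 0; b ≥ 0 ⇒ t ≤ 21. So t ∈ [0, 21]: 22 solutions.

22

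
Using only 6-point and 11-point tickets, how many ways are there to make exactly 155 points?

Need nonnegative integers with 6j + 11k = 155.
gcd(6, 11) = 1, and 6·(2) + 11·(-1) = 1.
So (j₀, k₀) = (310, -155); general j = 310 + 11t, k = -155 - 6t.
j ≥ 0 ⇒ t ≥ -28; k ≥ 0 ⇒ t ≤ -26. That's 3 values of t.

3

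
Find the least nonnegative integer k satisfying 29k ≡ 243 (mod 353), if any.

gcd(353, 29):
  353 = 12·29 + 5
  29 = 5·5 + 4
  5 = 1·4 + 1
  4 = 4·1
so gcd(353, 29) = 1.
1 divides 243, so solutions exist.
Back-substitute for Bézout coefficients:
  1 = 5 - 1·4
  ... = 29·(-73) + 353·(6)
So 29·(-73) ≡ 1 (mod 353); multiply by 243: k ≡ -17739 (mod 353).
Smallest nonnegative: k = -17739 mod 353 = 264.

264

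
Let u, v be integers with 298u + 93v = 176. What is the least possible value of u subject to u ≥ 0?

gcd(298, 93) = 1  (298 = 3*93 + 19, 93 = 4*19 + 17, 19 = 1*17 + 2, 17 = 8*2 + 1, 2 = 2*1).
1 divides 176, so solutions exist.
Back-substituting, 298*(-44) + 93*(141) = 1.
Scale by 176/1 = 176: (u₀, v₀) = (-7744, 24816).
General solution: u = -7744 + 93t, v = 24816 - 298t for integer t.
u ≥ 0: smallest is -7744 mod 93 = 68 (at t = 84), with v = -216.

68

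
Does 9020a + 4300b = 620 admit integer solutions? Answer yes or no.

gcd(9020, 4300) = 20  (9020 = 2·4300 + 420, 4300 = 10·420 + 100, 420 = 4·100 + 20, 100 = 5·20).
20 divides 620, so integer solutions exist.

yes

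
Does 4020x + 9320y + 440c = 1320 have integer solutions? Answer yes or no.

yes

gcd(9320, 4020) = 20  (9320 = 2*4020 + 1280, 4020 = 3*1280 + 180, 1280 = 7*180 + 20, 180 = 9*20).
gcd(20, 440) = 20.
20 divides 1320, so integer solutions exist.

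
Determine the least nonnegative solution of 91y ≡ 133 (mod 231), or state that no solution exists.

4

gcd(231, 91):
  231 = 2*91 + 49
  91 = 1*49 + 42
  49 = 1*42 + 7
  42 = 6*7
so gcd(231, 91) = 7.
7 divides 133, so solutions exist.
Back-substitute for Bézout coefficients:
  7 = 49 - 1*42
  ... = 91*(-5) + 231*(2)
So 91*(-5) ≡ 7 (mod 231); multiply by 19: y ≡ -95 (mod 33).
Smallest nonnegative: y = -95 mod 33 = 4.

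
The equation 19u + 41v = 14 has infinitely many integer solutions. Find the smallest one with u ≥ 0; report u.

gcd(41, 19):
  41 = 2*19 + 3
  19 = 6*3 + 1
  3 = 3*1
so gcd(41, 19) = 1.
1 divides 14, so solutions exist.
Back-substitute for Bézout coefficients:
  1 = 19 - 6*3
  ... = 19*(13) + 41*(-6)
Scale by 14/1 = 14: (u₀, v₀) = (182, -84).
General solution: u = 182 + 41t, v = -84 - 19t for integer t.
u ≥ 0: smallest is 182 mod 41 = 18 (at t = -4), with v = -8.

18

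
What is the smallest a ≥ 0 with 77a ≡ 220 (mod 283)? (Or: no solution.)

205

gcd(283, 77) = 1  (283 = 3·77 + 52, 77 = 1·52 + 25, 52 = 2·25 + 2, 25 = 12·2 + 1, 2 = 2·1).
1 divides 220, so solutions exist.
Back-substituting, 77·(136) + 283·(-37) = 1.
So 77·(136) ≡ 1 (mod 283); multiply by 220: a ≡ 29920 (mod 283).
Smallest nonnegative: a = 29920 mod 283 = 205.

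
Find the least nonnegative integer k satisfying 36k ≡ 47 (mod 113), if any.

17

gcd(113, 36) = 1  (113 = 3×36 + 5, 36 = 7×5 + 1, 5 = 5×1).
1 divides 47, so solutions exist.
Back-substituting, 36×(22) + 113×(-7) = 1.
So 36×(22) ≡ 1 (mod 113); multiply by 47: k ≡ 1034 (mod 113).
Smallest nonnegative: k = 1034 mod 113 = 17.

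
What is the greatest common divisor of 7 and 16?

gcd(16, 7):
  16 = 2·7 + 2
  7 = 3·2 + 1
  2 = 2·1
so gcd(16, 7) = 1.

1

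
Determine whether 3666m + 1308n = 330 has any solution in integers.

gcd(3666, 1308) = 6  (3666 = 2*1308 + 1050, 1308 = 1*1050 + 258, 1050 = 4*258 + 18, 258 = 14*18 + 6, 18 = 3*6).
6 divides 330, so integer solutions exist.

yes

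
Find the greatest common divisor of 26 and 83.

gcd(83, 26) = 1  (83 = 3*26 + 5, 26 = 5*5 + 1, 5 = 5*1).

1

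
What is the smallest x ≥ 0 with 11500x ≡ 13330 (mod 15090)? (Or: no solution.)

1396

gcd(15090, 11500):
  15090 = 1×11500 + 3590
  11500 = 3×3590 + 730
  3590 = 4×730 + 670
  730 = 1×670 + 60
  670 = 11×60 + 10
  60 = 6×10
so gcd(15090, 11500) = 10.
10 divides 13330, so solutions exist.
Back-substitute for Bézout coefficients:
  10 = 670 - 11×60
  ... = 11500×(-248) + 15090×(189)
So 11500×(-248) ≡ 10 (mod 15090); multiply by 1333: x ≡ -330584 (mod 1509).
Smallest nonnegative: x = -330584 mod 1509 = 1396.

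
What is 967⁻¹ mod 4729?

2543

gcd(4729, 967):
  4729 = 4×967 + 861
  967 = 1×861 + 106
  861 = 8×106 + 13
  106 = 8×13 + 2
  13 = 6×2 + 1
  2 = 2×1
so gcd(4729, 967) = 1.
Back-substitute for Bézout coefficients:
  1 = 13 - 6×2
  ... = 967×(-2186) + 4729×(447)
So 967×-2186 ≡ 1 (mod 4729), and -2186 mod 4729 = 2543.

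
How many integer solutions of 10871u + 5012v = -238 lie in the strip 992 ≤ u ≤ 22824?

30

gcd(10871, 5012) = 7  (10871 = 2*5012 + 847, 5012 = 5*847 + 777, 847 = 1*777 + 70, 777 = 11*70 + 7, 70 = 10*7).
Back-substituting, 10871*(-71) + 5012*(154) = 7.
Scale by -34: particular solution (2414, -5236); reduce u mod 716: (266, -577).
General solution: u = 266 + 716t, v = -577 - 1553t for integer t.
992 ≤ 266 + 716t ≤ 22824 gives t ∈ [2, 31], which is 30 values.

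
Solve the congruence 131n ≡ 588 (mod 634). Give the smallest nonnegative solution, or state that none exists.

140

gcd(634, 131) = 1.
1 divides 588, so solutions exist.
By Bézout, 131×(121) + 634×(-25) = 1.
So 131×(121) ≡ 1 (mod 634); multiply by 588: n ≡ 71148 (mod 634).
Smallest nonnegative: n = 71148 mod 634 = 140.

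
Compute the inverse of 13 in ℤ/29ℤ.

9

gcd(29, 13):
  29 = 2*13 + 3
  13 = 4*3 + 1
  3 = 3*1
so gcd(29, 13) = 1.
Back-substitute for Bézout coefficients:
  1 = 13 - 4*3
  ... = 13*(9) + 29*(-4)
So 13*9 ≡ 1 (mod 29), and 9 mod 29 = 9.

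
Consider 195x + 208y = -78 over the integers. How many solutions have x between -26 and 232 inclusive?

17

gcd(208, 195):
  208 = 1*195 + 13
  195 = 15*13
so gcd(208, 195) = 13.
Back-substitute for Bézout coefficients:
  13 = 208 - 1*195
  ... = 195*(-1) + 208*(1)
Scale by -6: particular solution (6, -6); reduce x mod 16: (6, -6).
General solution: x = 6 + 16t, y = -6 - 15t for integer t.
-26 ≤ 6 + 16t ≤ 232 gives t ∈ [-2, 14], which is 17 values.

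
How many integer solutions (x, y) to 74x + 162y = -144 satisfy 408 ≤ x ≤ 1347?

12

gcd(162, 74) = 2  (162 = 2*74 + 14, 74 = 5*14 + 4, 14 = 3*4 + 2, 4 = 2*2).
Back-substituting, 74*(-35) + 162*(16) = 2.
Scale by -72: particular solution (2520, -1152); reduce x mod 81: (9, -5).
General solution: x = 9 + 81t, y = -5 - 37t for integer t.
408 ≤ 9 + 81t ≤ 1347 gives t ∈ [5, 16], which is 12 values.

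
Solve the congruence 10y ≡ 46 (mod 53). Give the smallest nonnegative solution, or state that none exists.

47

gcd(53, 10) = 1  (53 = 5*10 + 3, 10 = 3*3 + 1, 3 = 3*1).
1 divides 46, so solutions exist.
Back-substituting, 10*(16) + 53*(-3) = 1.
So 10*(16) ≡ 1 (mod 53); multiply by 46: y ≡ 736 (mod 53).
Smallest nonnegative: y = 736 mod 53 = 47.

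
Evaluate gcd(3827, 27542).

1

gcd(27542, 3827) = 1  (27542 = 7×3827 + 753, 3827 = 5×753 + 62, 753 = 12×62 + 9, 62 = 6×9 + 8, 9 = 1×8 + 1, 8 = 8×1).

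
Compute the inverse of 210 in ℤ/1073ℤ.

373

gcd(1073, 210) = 1.
By Bézout, 210×(373) + 1073×(-73) = 1.
So 210×373 ≡ 1 (mod 1073), and 373 mod 1073 = 373.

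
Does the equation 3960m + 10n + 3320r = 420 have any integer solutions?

yes

gcd(3960, 10) = 10  (3960 = 396·10).
gcd(10, 3320) = 10.
10 divides 420, so integer solutions exist.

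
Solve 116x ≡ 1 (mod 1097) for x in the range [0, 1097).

331

gcd(1097, 116) = 1  (1097 = 9·116 + 53, 116 = 2·53 + 10, 53 = 5·10 + 3, 10 = 3·3 + 1, 3 = 3·1).
Back-substituting, 116·(331) + 1097·(-35) = 1.
So 116·331 ≡ 1 (mod 1097), and 331 mod 1097 = 331.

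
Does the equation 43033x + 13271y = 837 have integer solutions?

no

gcd(43033, 13271) = 23  (43033 = 3*13271 + 3220, 13271 = 4*3220 + 391, 3220 = 8*391 + 92, 391 = 4*92 + 23, 92 = 4*23).
23 does not divide 837 (remainder 9), so no integer solutions.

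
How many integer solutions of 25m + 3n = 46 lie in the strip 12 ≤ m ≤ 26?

gcd(25, 3) = 1.
By Bézout, 25*(1) + 3*(-8) = 1.
Particular solution: (1, 7).
General solution: m = 1 + 3t, n = 7 - 25t for integer t.
12 ≤ 1 + 3t ≤ 26 gives t ∈ [4, 8], which is 5 values.

5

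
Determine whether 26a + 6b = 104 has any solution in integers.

gcd(26, 6) = 2.
2 divides 104, so integer solutions exist.

yes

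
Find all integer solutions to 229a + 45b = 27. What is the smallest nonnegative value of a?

gcd(229, 45):
  229 = 5·45 + 4
  45 = 11·4 + 1
  4 = 4·1
so gcd(229, 45) = 1.
1 divides 27, so solutions exist.
Back-substitute for Bézout coefficients:
  1 = 45 - 11·4
  ... = 229·(-11) + 45·(56)
Scale by 27/1 = 27: (a₀, b₀) = (-297, 1512).
General solution: a = -297 + 45t, b = 1512 - 229t for integer t.
a ≥ 0: smallest is -297 mod 45 = 18 (at t = 7), with b = -91.

18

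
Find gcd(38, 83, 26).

1

gcd(83, 38) = 1.
gcd(1, 26) = 1.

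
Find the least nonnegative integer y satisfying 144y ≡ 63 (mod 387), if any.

gcd(387, 144):
  387 = 2×144 + 99
  144 = 1×99 + 45
  99 = 2×45 + 9
  45 = 5×9
so gcd(387, 144) = 9.
9 divides 63, so solutions exist.
Back-substitute for Bézout coefficients:
  9 = 99 - 2×45
  ... = 144×(-8) + 387×(3)
So 144×(-8) ≡ 9 (mod 387); multiply by 7: y ≡ -56 (mod 43).
Smallest nonnegative: y = -56 mod 43 = 30.

30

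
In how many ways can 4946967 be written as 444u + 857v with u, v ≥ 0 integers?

gcd(857, 444) = 1.
By Bézout, 444*(83) + 857*(-43) = 1.
One solution: (134, 5703).
General: u = 134 + 857t, v = 5703 - 444t.
u ≥ 0 ⇒ t ≥ 0; v ≥ 0 ⇒ t ≤ 12. So t ∈ [0, 12]: 13 solutions.

13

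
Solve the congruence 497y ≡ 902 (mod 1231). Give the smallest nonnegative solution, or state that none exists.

1213

gcd(1231, 497) = 1.
1 divides 902, so solutions exist.
By Bézout, 497·(-535) + 1231·(216) = 1.
So 497·(-535) ≡ 1 (mod 1231); multiply by 902: y ≡ -482570 (mod 1231).
Smallest nonnegative: y = -482570 mod 1231 = 1213.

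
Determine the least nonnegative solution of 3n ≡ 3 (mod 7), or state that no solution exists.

1

gcd(7, 3) = 1  (7 = 2·3 + 1, 3 = 3·1).
1 divides 3, so solutions exist.
Back-substituting, 3·(-2) + 7·(1) = 1.
So 3·(-2) ≡ 1 (mod 7); multiply by 3: n ≡ -6 (mod 7).
Smallest nonnegative: n = -6 mod 7 = 1.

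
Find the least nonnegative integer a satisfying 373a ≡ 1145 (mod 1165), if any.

1065

gcd(1165, 373) = 1.
1 divides 1145, so solutions exist.
By Bézout, 373·(-228) + 1165·(73) = 1.
So 373·(-228) ≡ 1 (mod 1165); multiply by 1145: a ≡ -261060 (mod 1165).
Smallest nonnegative: a = -261060 mod 1165 = 1065.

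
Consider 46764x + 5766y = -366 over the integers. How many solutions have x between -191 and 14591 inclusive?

gcd(46764, 5766) = 6  (46764 = 8×5766 + 636, 5766 = 9×636 + 42, 636 = 15×42 + 6, 42 = 7×6).
Back-substituting, 46764×(136) + 5766×(-1103) = 6.
Scale by -61: particular solution (-8296, 67283); reduce x mod 961: (353, -2863).
General solution: x = 353 + 961t, y = -2863 - 7794t for integer t.
-191 ≤ 353 + 961t ≤ 14591 gives t ∈ [0, 14], which is 15 values.

15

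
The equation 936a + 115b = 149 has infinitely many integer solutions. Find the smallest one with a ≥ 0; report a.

gcd(936, 115) = 1.
1 divides 149, so solutions exist.
By Bézout, 936*(36) + 115*(-293) = 1.
Scale by 149/1 = 149: (a₀, b₀) = (5364, -43657).
General solution: a = 5364 + 115t, b = -43657 - 936t for integer t.
a ≥ 0: smallest is 5364 mod 115 = 74 (at t = -46), with b = -601.

74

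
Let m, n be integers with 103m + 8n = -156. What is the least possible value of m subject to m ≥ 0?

gcd(103, 8) = 1.
1 divides -156, so solutions exist.
By Bézout, 103*(-1) + 8*(13) = 1.
Scale by -156/1 = -156: (m₀, n₀) = (156, -2028).
General solution: m = 156 + 8t, n = -2028 - 103t for integer t.
m ≥ 0: smallest is 156 mod 8 = 4 (at t = -19), with n = -71.

4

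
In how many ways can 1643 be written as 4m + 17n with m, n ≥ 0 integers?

24

gcd(17, 4):
  17 = 4·4 + 1
  4 = 4·1
so gcd(17, 4) = 1.
Back-substitute for Bézout coefficients:
  1 = 17 - 4·4
  ... = 4·(-4) + 17·(1)
Scale by 1643: one solution is (-6572, 1643). Reduce m mod 17: (7, 95).
General: m = 7 + 17t, n = 95 - 4t.
m ≥ 0 ⇒ t ≥ 0; n ≥ 0 ⇒ t ≤ 23. So t ∈ [0, 23]: 24 solutions.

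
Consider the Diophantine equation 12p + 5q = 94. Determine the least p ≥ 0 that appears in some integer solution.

2

gcd(12, 5):
  12 = 2*5 + 2
  5 = 2*2 + 1
  2 = 2*1
so gcd(12, 5) = 1.
1 divides 94, so solutions exist.
Back-substitute for Bézout coefficients:
  1 = 5 - 2*2
  ... = 12*(-2) + 5*(5)
Scale by 94/1 = 94: (p₀, q₀) = (-188, 470).
General solution: p = -188 + 5t, q = 470 - 12t for integer t.
p ≥ 0: smallest is -188 mod 5 = 2 (at t = 38), with q = 14.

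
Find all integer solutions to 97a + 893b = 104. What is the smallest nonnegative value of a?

gcd(893, 97) = 1  (893 = 9×97 + 20, 97 = 4×20 + 17, 20 = 1×17 + 3, 17 = 5×3 + 2, 3 = 1×2 + 1, 2 = 2×1).
1 divides 104, so solutions exist.
Back-substituting, 97×(-313) + 893×(34) = 1.
Scale by 104/1 = 104: (a₀, b₀) = (-32552, 3536).
General solution: a = -32552 + 893t, b = 3536 - 97t for integer t.
a ≥ 0: smallest is -32552 mod 893 = 489 (at t = 37), with b = -53.

489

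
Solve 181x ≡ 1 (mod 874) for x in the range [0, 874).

gcd(874, 181) = 1  (874 = 4*181 + 150, 181 = 1*150 + 31, 150 = 4*31 + 26, 31 = 1*26 + 5, 26 = 5*5 + 1, 5 = 5*1).
Back-substituting, 181*(-169) + 874*(35) = 1.
So 181*-169 ≡ 1 (mod 874), and -169 mod 874 = 705.

705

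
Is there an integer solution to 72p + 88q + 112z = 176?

gcd(88, 72):
  88 = 1*72 + 16
  72 = 4*16 + 8
  16 = 2*8
so gcd(88, 72) = 8.
gcd(8, 112) = 8.
8 divides 176, so integer solutions exist.

yes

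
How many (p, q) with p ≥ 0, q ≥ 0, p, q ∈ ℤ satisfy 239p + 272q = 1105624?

17

gcd(272, 239) = 1.
By Bézout, 239·(-33) + 272·(29) = 1.
One solution: (216, 3875).
General: p = 216 + 272t, q = 3875 - 239t.
p ≥ 0 ⇒ t ≥ 0; q ≥ 0 ⇒ t ≤ 16. So t ∈ [0, 16]: 17 solutions.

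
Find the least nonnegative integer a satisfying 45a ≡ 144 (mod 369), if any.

36

gcd(369, 45) = 9  (369 = 8*45 + 9, 45 = 5*9).
9 divides 144, so solutions exist.
Back-substituting, 45*(-8) + 369*(1) = 9.
So 45*(-8) ≡ 9 (mod 369); multiply by 16: a ≡ -128 (mod 41).
Smallest nonnegative: a = -128 mod 41 = 36.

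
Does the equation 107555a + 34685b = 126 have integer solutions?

gcd(107555, 34685) = 35  (107555 = 3×34685 + 3500, 34685 = 9×3500 + 3185, 3500 = 1×3185 + 315, 3185 = 10×315 + 35, 315 = 9×35).
35 does not divide 126 (remainder 21), so no integer solutions.

no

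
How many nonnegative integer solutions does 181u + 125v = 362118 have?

16

gcd(181, 125) = 1.
By Bézout, 181×(-29) + 125×(42) = 1.
One solution: (78, 2784).
General: u = 78 + 125t, v = 2784 - 181t.
u ≥ 0 ⇒ t ≥ 0; v ≥ 0 ⇒ t ≤ 15. So t ∈ [0, 15]: 16 solutions.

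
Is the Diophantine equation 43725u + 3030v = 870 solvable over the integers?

yes

gcd(43725, 3030) = 15  (43725 = 14×3030 + 1305, 3030 = 2×1305 + 420, 1305 = 3×420 + 45, 420 = 9×45 + 15, 45 = 3×15).
15 divides 870, so integer solutions exist.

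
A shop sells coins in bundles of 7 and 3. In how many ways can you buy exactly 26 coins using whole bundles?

1

Need nonnegative integers with 7j + 3k = 26.
gcd(7, 3) = 1, and 7·(1) + 3·(-2) = 1.
So (j₀, k₀) = (26, -52); general j = 26 + 3t, k = -52 - 7t.
j ≥ 0 ⇒ t ≥ -8; k ≥ 0 ⇒ t ≤ -8. That's 1 value of t.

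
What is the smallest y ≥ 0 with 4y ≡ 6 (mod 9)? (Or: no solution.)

gcd(9, 4) = 1.
1 divides 6, so solutions exist.
By Bézout, 4×(-2) + 9×(1) = 1.
So 4×(-2) ≡ 1 (mod 9); multiply by 6: y ≡ -12 (mod 9).
Smallest nonnegative: y = -12 mod 9 = 6.

6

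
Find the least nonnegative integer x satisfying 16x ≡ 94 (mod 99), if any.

43

gcd(99, 16) = 1  (99 = 6*16 + 3, 16 = 5*3 + 1, 3 = 3*1).
1 divides 94, so solutions exist.
Back-substituting, 16*(31) + 99*(-5) = 1.
So 16*(31) ≡ 1 (mod 99); multiply by 94: x ≡ 2914 (mod 99).
Smallest nonnegative: x = 2914 mod 99 = 43.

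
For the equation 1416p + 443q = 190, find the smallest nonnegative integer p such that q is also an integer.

435

gcd(1416, 443) = 1.
1 divides 190, so solutions exist.
By Bézout, 1416*(-56) + 443*(179) = 1.
Scale by 190/1 = 190: (p₀, q₀) = (-10640, 34010).
General solution: p = -10640 + 443t, q = 34010 - 1416t for integer t.
p ≥ 0: smallest is -10640 mod 443 = 435 (at t = 25), with q = -1390.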